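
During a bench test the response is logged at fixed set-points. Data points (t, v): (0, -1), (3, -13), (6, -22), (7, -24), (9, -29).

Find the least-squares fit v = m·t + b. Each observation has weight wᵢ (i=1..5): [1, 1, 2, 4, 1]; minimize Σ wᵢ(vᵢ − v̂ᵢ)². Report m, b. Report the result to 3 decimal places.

m = -3.104, b = -2.398

Entries of AᵀWA: Σwᵢ·t·t = 358, Σwᵢ·t = 52, Σwᵢ·1 = 9.
For AᵀWv: Σwᵢ·t·v = -1236, Σwᵢ·v = -183.
Δ = 358·9 − 52² = 518.
m = ((-1236)·9 − 52·(-183))/518 = -804/259; b = (358·(-183) − 52·(-1236))/518 = -621/259.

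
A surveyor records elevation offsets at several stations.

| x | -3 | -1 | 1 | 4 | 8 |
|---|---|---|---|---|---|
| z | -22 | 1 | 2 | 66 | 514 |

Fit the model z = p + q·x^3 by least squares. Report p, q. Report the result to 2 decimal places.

p = 2.56, q = 1.00

The normal equations are: 5·p + 549·q = 561;  549·p + 266971·q = 267987.
det = 5·266971 − 549² = 1033454.
p = (561·266971 − 549·267987)/1033454 = 1322934/516727; q = (5·267987 − 549·561)/1033454 = 515973/516727.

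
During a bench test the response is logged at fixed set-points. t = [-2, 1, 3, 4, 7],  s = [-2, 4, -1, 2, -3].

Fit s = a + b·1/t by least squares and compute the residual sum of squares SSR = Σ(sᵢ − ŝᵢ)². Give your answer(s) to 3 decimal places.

SSR = 14.364

The normal system MᵀM·[a, b]ᵀ = Mᵀs is [[5, 103/84]; [103/84, 10189/7056]]·[a, b]ᵀ = [0, 199/42]ᵀ.
Eliminating b: (10189/7056)·(row 1) − (103/84)·(row 2) gives (2521/441)·a = (10189/7056)·0 − (103/84)·(199/42) = -20497/3528, so a = -20497/20168.
Then b = ((199/42) − (103/84)·(-20497/20168))/(10189/7056) = 20895/5042.
Residuals: 21951/20168, 17589/20168, -27531/20168, 19969/10084, -51947/20168; SSR = 144851/10084.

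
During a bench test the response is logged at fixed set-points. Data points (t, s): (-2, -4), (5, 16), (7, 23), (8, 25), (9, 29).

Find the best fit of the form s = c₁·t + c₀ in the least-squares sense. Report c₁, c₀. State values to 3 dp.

c₁ = 2.972, c₀ = 1.754

Sums needed: Σt·t = 223, Σt = 27, Σ1 = 5.
For Xᵀs: Σt·s = 710, Σs = 89.
Normal equations: [[223, 27]; [27, 5]]·[c₁, c₀]ᵀ = [710, 89]ᵀ.
Δ = 223·5 − 27² = 386.
c₁ = (710·5 − 27·89)/386 = 1147/386; c₀ = (223·89 − 27·710)/386 = 677/386.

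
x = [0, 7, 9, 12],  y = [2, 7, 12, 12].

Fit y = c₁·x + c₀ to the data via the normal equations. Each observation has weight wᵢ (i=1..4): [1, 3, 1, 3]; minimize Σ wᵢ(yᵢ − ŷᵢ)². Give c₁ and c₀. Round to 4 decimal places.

c₁ = 0.8766, c₀ = 1.6429

Setting ∂/∂c₁ … = 0 gives: 660·c₁ + 66·c₀ = 687;  66·c₁ + 8·c₀ = 71.
det = 660·8 − 66² = 924.
c₁ = (687·8 − 66·71)/924 = 135/154; c₀ = (660·71 − 66·687)/924 = 23/14.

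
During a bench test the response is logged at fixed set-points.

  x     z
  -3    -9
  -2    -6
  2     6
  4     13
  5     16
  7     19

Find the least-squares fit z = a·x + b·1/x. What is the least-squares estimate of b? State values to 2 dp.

b = 1.12

The normal system MᵀM·[a, b]ᵀ = Mᵀz is [[107, 6]; [6, 129481/176400]]·[a, b]ᵀ = [316, 2543/140]ᵀ.
Eliminating b: (129481/176400)·(row 1) − 6·(row 2) gives (7504067/176400)·a = (129481/176400)·316 − 6·(2543/140) = 5422729/44100, so a = 21690916/7504067.
Then b = ((2543/140) − 6·(21690916/7504067))/(129481/176400) = 8392860/7504067.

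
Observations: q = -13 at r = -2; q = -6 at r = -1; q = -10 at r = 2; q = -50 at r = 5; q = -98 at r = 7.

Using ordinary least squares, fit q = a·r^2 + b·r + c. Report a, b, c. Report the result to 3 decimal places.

a = -2.048, b = 0.816, c = -3.191

Setting ∂/∂a … = 0 gives: 3059·a + 467·b + 83·c = -6150;  467·a + 83·b + 11·c = -924;  83·a + 11·b + 5·c = -177.
Row-reducing yields a = -5113/2496, b = 679/832, c = -1991/624.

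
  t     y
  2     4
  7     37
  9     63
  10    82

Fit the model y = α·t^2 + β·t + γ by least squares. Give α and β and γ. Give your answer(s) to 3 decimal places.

Normal-equation sums: Σt^2·t^2 = 18978, Σt^2·t = 2080, Σt^2 = 234, Σt·t = 234, Σt = 28, Σ1 = 4.
Right-hand side: Σt^2·y = 15132, Σt·y = 1654, Σy = 186.
Normal equations: [[18978, 2080, 234]; [2080, 234, 28]; [234, 28, 4]]·[α, β, γ]ᵀ = [15132, 1654, 186]ᵀ.
Solving the 3×3 system (Gaussian elimination) gives α = 2977/2809, β = -8607/2809, γ = 16713/2809.

α = 1.060, β = -3.064, γ = 5.950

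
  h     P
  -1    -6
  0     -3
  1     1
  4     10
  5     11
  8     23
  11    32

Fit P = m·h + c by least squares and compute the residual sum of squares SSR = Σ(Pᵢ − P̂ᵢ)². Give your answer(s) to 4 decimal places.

SSR = 4.6355

Forming XᵀX = [[228, 28]; [28, 7]] and XᵀP = [638, 68]ᵀ gives XᵀX·[m, c]ᵀ = XᵀP.
Eliminating c: 7·(row 1) − 28·(row 2) gives 812·m = 7·638 − 28·68 = 2562, so m = 183/58.
Then c = (68 − 28·(183/58))/7 = -590/203.
Residuals: 25/406, -19/203, 305/406, 2/7, -759/406, 135/203, 81/406; SSR = 941/203.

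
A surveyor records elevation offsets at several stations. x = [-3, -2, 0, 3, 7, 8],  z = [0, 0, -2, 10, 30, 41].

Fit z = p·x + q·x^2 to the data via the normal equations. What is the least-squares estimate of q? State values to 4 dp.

Entries of MᵀM: Σx·x = 135, Σx·x^2 = 847, Σx^2·x^2 = 6675.
And Σx·z = 568, Σx^2·z = 4184.
Normal equations: [[135, 847]; [847, 6675]]·[p, q]ᵀ = [568, 4184]ᵀ.
det = 135·6675 − 847² = 183716.
p = (568·6675 − 847·4184)/183716 = 61888/45929; q = (135·4184 − 847·568)/183716 = 20936/45929.

q = 0.4558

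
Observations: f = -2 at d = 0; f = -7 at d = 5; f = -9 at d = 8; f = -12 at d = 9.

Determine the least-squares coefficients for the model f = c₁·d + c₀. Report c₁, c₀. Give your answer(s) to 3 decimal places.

c₁ = -1.020, c₀ = -1.888

Forming AᵀA = [[170, 22]; [22, 4]] and Aᵀf = [-215, -30]ᵀ gives AᵀA·[c₁, c₀]ᵀ = Aᵀf.
Eliminating c₀: 4·(row 1) − 22·(row 2) gives 196·c₁ = 4·(-215) − 22·(-30) = -200, so c₁ = -50/49.
Then c₀ = ((-30) − 22·(-50/49))/4 = -185/98.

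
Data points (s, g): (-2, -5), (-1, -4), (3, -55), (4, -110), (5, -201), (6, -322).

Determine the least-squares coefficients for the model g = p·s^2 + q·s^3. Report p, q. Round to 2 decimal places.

p = -3.14, q = -0.97

Entries of MᵀM: Σs^2·s^2 = 2275, Σs^2·s^3 = 12135, Σs^3·s^3 = 67171.
Right-hand side: Σs^2·g = -18896, Σs^3·g = -103158.
Δ = 2275·67171 − 12135² = 5555800.
p = ((-18896)·67171 − 12135·(-103158))/5555800 = -8720443/2777900; q = (2275·(-103158) − 12135·(-18896))/5555800 = -538149/555580.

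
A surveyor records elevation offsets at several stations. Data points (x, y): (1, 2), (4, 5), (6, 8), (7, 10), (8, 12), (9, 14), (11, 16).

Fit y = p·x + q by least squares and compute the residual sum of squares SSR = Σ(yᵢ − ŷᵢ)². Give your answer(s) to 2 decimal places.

SSR = 2.42

Entries of MᵀM: Σx·x = 368, Σx = 46, Σ1 = 7.
And Σx·y = 538, Σy = 67.
MᵀM·[p, q]ᵀ = Mᵀy becomes [[368, 46]; [46, 7]]·[p, q]ᵀ = [538, 67]ᵀ.
Eliminating q: 7·(row 1) − 46·(row 2) gives 460·p = 7·538 − 46·67 = 684, so p = 171/115.
Then q = (67 − 46·(171/115))/7 = -1/5.
Residuals: 82/115, -86/115, -83/115, -24/115, 7/23, 94/115, -18/115; SSR = 278/115.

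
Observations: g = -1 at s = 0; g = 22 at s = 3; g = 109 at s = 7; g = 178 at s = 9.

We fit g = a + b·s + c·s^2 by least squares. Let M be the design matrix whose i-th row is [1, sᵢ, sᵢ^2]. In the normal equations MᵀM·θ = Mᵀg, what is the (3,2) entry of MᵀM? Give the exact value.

Row 3 ↔ basis s^2, column 2 ↔ basis s, so (MᵀM)_{3,2} = Σᵢ (s^2)·(s) = (0)·(0) + (9)·(3) + (49)·(7) + (81)·(9) = 1099.

1099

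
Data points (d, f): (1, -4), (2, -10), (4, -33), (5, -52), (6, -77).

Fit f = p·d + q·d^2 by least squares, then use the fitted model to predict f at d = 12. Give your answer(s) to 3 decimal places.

Setting ∂/∂p … = 0 gives: 82·p + 414·q = -878;  414·p + 2194·q = -4644.
(Σd·d = 82, Σd·d^2 = 414, Σd^2·d^2 = 2194, Σd·f = -878, Σd^2·f = -4644.)
det = 82·2194 − 414² = 8512.
p = ((-878)·2194 − 414·(-4644))/8512 = -929/2128; q = (82·(-4644) − 414·(-878))/8512 = -4329/2128.
At d = 12: f̂ = (-929/2128)·(12) + (-4329/2128)·(144) = -8349/28.

f̂ = -298.179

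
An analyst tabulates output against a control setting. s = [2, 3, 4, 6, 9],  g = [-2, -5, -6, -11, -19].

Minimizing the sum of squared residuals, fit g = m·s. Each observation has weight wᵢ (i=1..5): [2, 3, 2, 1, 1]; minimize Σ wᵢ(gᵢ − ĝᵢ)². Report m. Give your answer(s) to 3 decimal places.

The normal system XᵀWX·[m]ᵀ = XᵀWg is [[184]]·[m]ᵀ = [-338]ᵀ.
m = (-338)/184 = -1.83696.

m = -1.837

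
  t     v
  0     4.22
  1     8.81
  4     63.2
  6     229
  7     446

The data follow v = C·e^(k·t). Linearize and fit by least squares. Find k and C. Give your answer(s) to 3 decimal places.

Taking logs, ln v = k·t + ln C, so regress ln v on t.
AᵀA = [[102.0000, 18.0000]; [18.0000, 5]], rhs = [94.0657, 19.2961]ᵀ  (here Σt = 18.0000, Σ(t)² = 102.0000, Σln v = 19.2961, Σt·ln v = 94.0657).
Slope k = (n·Σt·ln v − Σt·Σln v)/(n·Σ(t)² − (Σt)²) = (5·94.0657 − 18.0000·19.2961)/186.0000 = 0.66129; ln C = (Σln v − k·Σt)/n = 1.47859, so C = exp(1.47859) = 4.38674.

k = 0.661, C = 4.387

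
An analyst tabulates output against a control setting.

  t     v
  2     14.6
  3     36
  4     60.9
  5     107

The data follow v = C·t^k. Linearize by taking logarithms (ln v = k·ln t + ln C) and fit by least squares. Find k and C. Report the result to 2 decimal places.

k = 2.14, C = 3.33

Let Y = ln v. Fitting Y = k·ln t + ln C by least squares:
Σln t = 4.7875, Σ(ln t)² = 6.1995, Σln v = 15.0466, Σln t·ln v = 19.0125.
Equations: 6.1995·k + 4.7875·ln C = 19.0125;  4.7875·k + 4·ln C = 15.0466.
Solving (det = 1.8779): k = 2.13767, ln C = 1.20313, so C = exp(1.20313) = 3.33053.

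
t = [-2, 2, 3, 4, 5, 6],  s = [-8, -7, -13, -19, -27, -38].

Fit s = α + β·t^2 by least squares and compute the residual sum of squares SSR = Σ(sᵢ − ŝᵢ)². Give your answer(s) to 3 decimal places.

SSR = 1.181

The normal system MᵀM·[α, β]ᵀ = Mᵀs is [[6, 94]; [94, 2290]]·[α, β]ᵀ = [-112, -2524]ᵀ.
Determinant 6·2290 − 94² = 4904.
α = ((-112)·2290 − 94·(-2524))/4904 = -2403/613; β = (6·(-2524) − 94·(-112))/4904 = -577/613.
Residuals: -193/613, 420/613, -373/613, -12/613, 277/613, -119/613; SSR = 724/613.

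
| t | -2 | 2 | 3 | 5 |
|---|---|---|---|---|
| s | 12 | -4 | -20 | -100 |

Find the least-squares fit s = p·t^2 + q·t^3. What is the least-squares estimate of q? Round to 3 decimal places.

q = -0.975

XᵀX·[p, q]ᵀ = Xᵀs reads: 738·p + 3368·q = -2648;  3368·p + 16482·q = -13168.
(Σt^2·t^2 = 738, Σt^2·t^3 = 3368, Σt^3·t^3 = 16482, Σt^2·s = -2648, Σt^3·s = -13168.)
det = 738·16482 − 3368² = 820292.
p = ((-2648)·16482 − 3368·(-13168))/820292 = 176372/205073; q = (738·(-13168) − 3368·(-2648))/820292 = -199880/205073.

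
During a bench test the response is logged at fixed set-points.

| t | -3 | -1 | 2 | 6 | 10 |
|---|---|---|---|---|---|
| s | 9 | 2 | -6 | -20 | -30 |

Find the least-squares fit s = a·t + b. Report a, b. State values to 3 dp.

a = -3.023, b = -0.534

Sums needed: Σt·t = 150, Σt = 14, Σ1 = 5.
And Σt·s = -461, Σs = -45.
Normal equations: [[150, 14]; [14, 5]]·[a, b]ᵀ = [-461, -45]ᵀ.
Eliminating b: 5·(row 1) − 14·(row 2) gives 554·a = 5·(-461) − 14·(-45) = -1675, so a = -1675/554.
Then b = ((-45) − 14·(-1675/554))/5 = -148/277.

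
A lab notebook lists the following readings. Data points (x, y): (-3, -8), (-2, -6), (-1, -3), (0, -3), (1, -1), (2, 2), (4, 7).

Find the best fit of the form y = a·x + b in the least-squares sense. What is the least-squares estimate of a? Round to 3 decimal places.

a = 2.057

Forming MᵀM = [[35, 1]; [1, 7]] and Mᵀy = [70, -12]ᵀ gives MᵀM·[a, b]ᵀ = Mᵀy.
Eliminating b: 7·(row 1) − 1·(row 2) gives 244·a = 7·70 − 1·(-12) = 502, so a = 251/122.
Then b = ((-12) − 1·(251/122))/7 = -245/122.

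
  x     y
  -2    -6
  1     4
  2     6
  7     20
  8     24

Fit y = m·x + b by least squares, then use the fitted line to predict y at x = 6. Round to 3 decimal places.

ŷ = 17.763

AᵀA·[m, b]ᵀ = Aᵀy reads: 122·m + 16·b = 360;  16·m + 5·b = 48.
Eliminating b: 5·(row 1) − 16·(row 2) gives 354·m = 5·360 − 16·48 = 1032, so m = 172/59.
Then b = (48 − 16·(172/59))/5 = 16/59.
At x = 6: ŷ = (172/59)·(6) + (16/59)·(1) = 1048/59.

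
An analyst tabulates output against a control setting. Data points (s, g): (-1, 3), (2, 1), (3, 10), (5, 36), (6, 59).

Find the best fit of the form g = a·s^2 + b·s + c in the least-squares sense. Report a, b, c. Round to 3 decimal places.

With design matrix A, AᵀA = [[2019, 375, 75]; [375, 75, 15]; [75, 15, 5]] and Aᵀg = [3121, 563, 109]ᵀ.
Inverting the 3×3 Gram matrix, [a, b, c]ᵀ = [17/8, -331/120, -9/5]ᵀ.

a = 2.125, b = -2.758, c = -1.800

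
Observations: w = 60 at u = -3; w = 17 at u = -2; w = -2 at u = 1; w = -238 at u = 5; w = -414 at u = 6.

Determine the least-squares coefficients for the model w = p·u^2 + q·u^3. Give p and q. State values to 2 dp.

p = 0.56, q = -2.01

With design matrix X, XᵀX = [[2019, 10627]; [10627, 63075]] and Xᵀw = [-20248, -120932]ᵀ.
Δ = 2019·63075 − 10627² = 14415296.
p = ((-20248)·63075 − 10627·(-120932))/14415296 = 2000441/3603824; q = (2019·(-120932) − 10627·(-20248))/14415296 = -7246553/3603824.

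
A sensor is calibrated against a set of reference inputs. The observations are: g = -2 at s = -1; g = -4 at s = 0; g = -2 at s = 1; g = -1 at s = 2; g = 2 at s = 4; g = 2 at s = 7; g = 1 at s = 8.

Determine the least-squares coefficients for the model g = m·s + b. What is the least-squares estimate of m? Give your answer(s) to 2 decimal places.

m = 0.56

Setting ∂/∂m … = 0 gives: 135·m + 21·b = 28;  21·m + 7·b = -4.
(Σs·s = 135, Σs = 21, Σ1 = 7, Σs·g = 28, Σg = -4.)
Determinant 135·7 − 21² = 504.
m = (28·7 − 21·(-4))/504 = 5/9; b = (135·(-4) − 21·28)/504 = -47/21.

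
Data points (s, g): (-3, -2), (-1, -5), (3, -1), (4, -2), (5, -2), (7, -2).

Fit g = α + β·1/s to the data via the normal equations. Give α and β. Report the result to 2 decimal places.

Setting ∂/∂α … = 0 gives: 6·α + (-57/140)·β = -14;  (-57/140)·α + (237281/176400)·β = 871/210.
Eliminating β: (237281/176400)·(row 1) − (-57/140)·(row 2) gives (92963/11760)·α = (237281/176400)·(-14) − (-57/140)·(871/210) = -756013/44100, so α = -3024052/1394445.
Then β = ((871/210) − (-57/140)·(-3024052/1394445))/(237281/176400) = 225624/92963.

α = -2.17, β = 2.43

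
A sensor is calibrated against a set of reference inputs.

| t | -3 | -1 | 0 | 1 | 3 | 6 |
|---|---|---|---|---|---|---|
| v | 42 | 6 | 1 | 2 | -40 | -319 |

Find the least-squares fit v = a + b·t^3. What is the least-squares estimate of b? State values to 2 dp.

The normal equations are: 6·a + 216·b = -308;  216·a + 48116·b = -71122.
(Σ1 = 6, Σt^3 = 216, Σt^3·t^3 = 48116, Σv = -308, Σt^3·v = -71122.)
Δ = 6·48116 − 216² = 242040.
a = ((-308)·48116 − 216·(-71122))/242040 = 67828/30255; b = (6·(-71122) − 216·(-308))/242040 = -30017/20170.

b = -1.49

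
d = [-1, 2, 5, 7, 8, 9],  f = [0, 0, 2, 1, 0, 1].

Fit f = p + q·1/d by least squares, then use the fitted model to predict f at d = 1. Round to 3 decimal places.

f̂ = 1.110

Entries of XᵀX: Σ1 = 6, Σ1/d = 199/2520, Σ1/d·1/d = 8499241/6350400.
Right-hand side: Σf = 4, Σ1/d·f = 206/315.
Normal equations: [[6, 199/2520]; [199/2520, 8499241/6350400]]·[p, q]ᵀ = [4, 206/315]ᵀ.
Determinant 6·(8499241/6350400) − (199/2520)² = 10191169/1270080.
p = (4·(8499241/6350400) − (199/2520)·(206/315))/(10191169/1270080) = 33669012/50955845; q = (6·(206/315) − (199/2520)·4)/(10191169/1270080) = 4582368/10191169.
At d = 1: f̂ = (33669012/50955845)·(1) + (4582368/10191169)·(1) = 56580852/50955845.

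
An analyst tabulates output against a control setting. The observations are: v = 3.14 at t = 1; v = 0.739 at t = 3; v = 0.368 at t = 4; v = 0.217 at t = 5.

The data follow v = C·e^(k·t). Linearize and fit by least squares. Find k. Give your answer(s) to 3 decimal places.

Let Y = ln v. Fitting Y = k·t + ln C by least squares:
Sums: Σt = 13.0000, Σ(t)² = 51.0000, Σln v = -1.6858, Σt·ln v = -11.4011.
Normal system: [[51.0000, 13.0000]; [13.0000, 4]]·[k, ln C]ᵀ = [-11.4011, -1.6858]ᵀ.
Δ = 51.0000·4 − (13.0000)² = 35.0000; k = (-11.4011·4 − 13.0000·-1.6858)/35.0000 = -0.67684, ln C = (51.0000·-1.6858 − 13.0000·-11.4011)/35.0000 = 1.77830.

k = -0.677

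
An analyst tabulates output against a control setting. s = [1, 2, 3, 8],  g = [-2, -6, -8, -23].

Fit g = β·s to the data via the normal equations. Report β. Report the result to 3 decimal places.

β = -2.846

With design matrix A, AᵀA = [[78]] and Aᵀg = [-222]ᵀ.
β = (-222)/78 = -2.84615.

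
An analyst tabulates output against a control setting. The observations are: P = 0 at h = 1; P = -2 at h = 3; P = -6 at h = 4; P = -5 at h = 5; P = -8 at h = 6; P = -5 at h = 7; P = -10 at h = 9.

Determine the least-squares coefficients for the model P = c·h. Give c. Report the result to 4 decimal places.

c = -1.0507

From the data, Σh·h = 217.
Right-hand side: Σh·P = -228.
c = (-228)/217 = -1.05069.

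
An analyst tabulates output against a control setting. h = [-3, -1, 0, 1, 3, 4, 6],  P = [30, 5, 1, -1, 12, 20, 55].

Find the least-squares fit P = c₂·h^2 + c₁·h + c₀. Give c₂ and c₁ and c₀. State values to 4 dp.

Entries of XᵀX: Σh^2·h^2 = 1716, Σh^2·h = 280, Σh^2 = 72, Σh·h = 72, Σh = 10, Σ1 = 7.
And Σh^2·P = 2682, Σh·P = 350, ΣP = 122.
Solving the 3×3 system (Gaussian elimination) gives c₂ = 44835/21802, c₁ = -71235/21802, c₀ = 10291/10901.

c₂ = 2.0565, c₁ = -3.2674, c₀ = 0.9440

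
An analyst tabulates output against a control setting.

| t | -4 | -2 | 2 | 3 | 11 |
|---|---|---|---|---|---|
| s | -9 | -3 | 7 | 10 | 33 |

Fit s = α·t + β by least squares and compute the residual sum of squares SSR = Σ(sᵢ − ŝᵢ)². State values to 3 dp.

From the data, Σt·t = 154, Σt = 10, Σ1 = 5.
Right-hand side: Σt·s = 449, Σs = 38.
det = 154·5 − 10² = 670.
α = (449·5 − 10·38)/670 = 373/134; β = (154·38 − 10·449)/670 = 681/335.
Residuals: 34/335, 179/335, -3/5, -257/670, 233/670; SSR = 619/670.

SSR = 0.924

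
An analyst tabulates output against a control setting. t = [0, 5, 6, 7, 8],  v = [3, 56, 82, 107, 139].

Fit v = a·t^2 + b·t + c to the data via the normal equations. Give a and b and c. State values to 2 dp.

With design matrix A, AᵀA = [[8418, 1196, 174]; [1196, 174, 26]; [174, 26, 5]] and Aᵀv = [18491, 2633, 387]ᵀ.
Solving the 3×3 system (Gaussian elimination) gives a = 35473/17198, b = 8849/17198, c = 25325/8599.

a = 2.06, b = 0.51, c = 2.95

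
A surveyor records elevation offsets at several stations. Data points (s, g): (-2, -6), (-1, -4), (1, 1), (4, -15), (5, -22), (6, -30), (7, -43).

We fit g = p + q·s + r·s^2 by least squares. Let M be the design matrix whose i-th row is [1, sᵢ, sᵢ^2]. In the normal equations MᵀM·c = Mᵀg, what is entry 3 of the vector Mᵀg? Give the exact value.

Entry 3 ↔ basis s^2, so (Mᵀg)_{3} = Σᵢ (s^2)·gᵢ = (4)·(-6) + (1)·(-4) + (1)·(1) + (16)·(-15) + (25)·(-22) + (36)·(-30) + (49)·(-43) = -4004.

-4004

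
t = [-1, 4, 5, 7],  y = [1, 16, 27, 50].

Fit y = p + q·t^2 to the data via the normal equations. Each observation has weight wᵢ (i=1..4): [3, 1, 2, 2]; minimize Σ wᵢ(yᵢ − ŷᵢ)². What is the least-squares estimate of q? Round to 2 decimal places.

q = 1.03

Normal-equation sums: Σwᵢ·1 = 8, Σwᵢ·t^2 = 167, Σwᵢ·t^2·t^2 = 6311.
And Σwᵢ·y = 173, Σwᵢ·t^2·y = 6509.
So XᵀWX·[p, q]ᵀ = XᵀWy: [[8, 167]; [167, 6311]]·[p, q]ᵀ = [173, 6509]ᵀ.
Eliminating q: 6311·(row 1) − 167·(row 2) gives 22599·p = 6311·173 − 167·6509 = 4800, so p = 1600/7533.
Then q = (6509 − 167·(1600/7533))/6311 = 7727/7533.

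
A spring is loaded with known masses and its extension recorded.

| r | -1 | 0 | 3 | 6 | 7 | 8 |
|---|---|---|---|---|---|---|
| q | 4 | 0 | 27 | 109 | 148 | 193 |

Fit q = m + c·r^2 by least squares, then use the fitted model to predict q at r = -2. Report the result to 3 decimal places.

The normal equations are: 6·m + 159·c = 481;  159·m + 7875·c = 23775.
Eliminating c: 7875·(row 1) − 159·(row 2) gives 21969·m = 7875·481 − 159·23775 = 7650, so m = 850/2441.
Then c = (23775 − 159·(850/2441))/7875 = 22057/7323.
At r = -2: q̂ = (850/2441)·(1) + (22057/7323)·(4) = 90778/7323.

q̂ = 12.396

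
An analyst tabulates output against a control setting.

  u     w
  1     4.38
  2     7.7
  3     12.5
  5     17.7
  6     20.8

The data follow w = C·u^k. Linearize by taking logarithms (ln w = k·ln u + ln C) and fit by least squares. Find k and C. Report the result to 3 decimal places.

k = 0.878, C = 4.388

Linearized form: ln w = k·ln u + ln C. From the 5 transformed points,
AᵀA = [[7.4881, 5.1930]; [5.1930, 5]], rhs = [14.2524, 11.9525]ᵀ  (here Σln u = 5.1930, Σ(ln u)² = 7.4881, Σln w = 11.9525, Σln u·ln w = 14.2524).
Δ = 7.4881·5 − (5.1930)² = 10.4737; k = (14.2524·5 − 5.1930·11.9525)/10.4737 = 0.87773, ln C = (7.4881·11.9525 − 5.1930·14.2524)/10.4737 = 1.47890, so C = exp(1.47890) = 4.38811.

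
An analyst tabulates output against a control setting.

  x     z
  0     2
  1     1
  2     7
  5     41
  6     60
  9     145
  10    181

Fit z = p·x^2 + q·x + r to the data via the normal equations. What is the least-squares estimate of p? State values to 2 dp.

p = 2.02

The normal system AᵀA·[p, q, r]ᵀ = Aᵀz is [[18499, 2079, 247]; [2079, 247, 33]; [247, 33, 7]]·[p, q, r]ᵀ = [33059, 3695, 437]ᵀ.
Inverting the 3×3 Gram matrix, [p, q, r]ᵀ = [9794/4837, -11479/4837, 10494/4837]ᵀ.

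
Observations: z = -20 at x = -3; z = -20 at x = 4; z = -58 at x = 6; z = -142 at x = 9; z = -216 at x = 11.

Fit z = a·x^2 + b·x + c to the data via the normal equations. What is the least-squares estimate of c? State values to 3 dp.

c = 3.377

The normal equations are: 22835·a + 2313·b + 263·c = -40226;  2313·a + 263·b + 27·c = -4022;  263·a + 27·b + 5·c = -456.
Solving the 3×3 system (Gaussian elimination) gives a = -638705/322311, b = 192149/107437, c = 1088306/322311.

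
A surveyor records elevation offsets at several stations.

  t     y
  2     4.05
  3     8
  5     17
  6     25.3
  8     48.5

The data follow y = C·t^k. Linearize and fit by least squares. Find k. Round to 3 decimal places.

k = 1.741

Let Y = ln y. Fitting Y = k·ln t + ln C by least squares:
Σln t = 7.2724, Σ(ln t)² = 11.8122, Σln y = 13.4237, Σln t·ln y = 21.6742.
Equations: 11.8122·k + 7.2724·ln C = 21.6742;  7.2724·k + 5·ln C = 13.4237.
Δ = 11.8122·5 − (7.2724)² = 6.1731; k = (21.6742·5 − 7.2724·13.4237)/6.1731 = 1.74115, ln C = (11.8122·13.4237 − 7.2724·21.6742)/6.1731 = 0.15228.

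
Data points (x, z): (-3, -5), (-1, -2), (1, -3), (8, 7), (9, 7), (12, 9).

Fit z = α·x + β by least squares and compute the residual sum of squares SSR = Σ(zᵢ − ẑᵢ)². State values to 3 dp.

The normal equations are: 300·α + 26·β = 241;  26·α + 6·β = 13.
Determinant 300·6 − 26² = 1124.
α = (241·6 − 26·13)/1124 = 277/281; β = (300·13 − 26·241)/1124 = -1183/562.
Residuals: 35/562, 613/562, -1057/562, 685/562, 131/562, -407/562; SSR = 3819/562.

SSR = 6.795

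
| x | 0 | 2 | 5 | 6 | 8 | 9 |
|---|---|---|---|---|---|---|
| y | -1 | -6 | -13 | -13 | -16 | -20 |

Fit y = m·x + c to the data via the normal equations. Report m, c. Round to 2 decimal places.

m = -1.97, c = -1.67

Entries of MᵀM: Σx·x = 210, Σx = 30, Σ1 = 6.
And Σx·y = -463, Σy = -69.
Eliminating c: 6·(row 1) − 30·(row 2) gives 360·m = 6·(-463) − 30·(-69) = -708, so m = -59/30.
Then c = ((-69) − 30·(-59/30))/6 = -5/3.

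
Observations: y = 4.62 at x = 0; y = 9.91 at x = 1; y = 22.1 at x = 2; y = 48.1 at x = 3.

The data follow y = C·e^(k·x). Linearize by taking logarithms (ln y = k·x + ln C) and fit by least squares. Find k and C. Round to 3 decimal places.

k = 0.783, C = 4.589

Taking logs, ln y = k·x + ln C, so regress ln y on x.
AᵀA = [[14.0000, 6.0000]; [6.0000, 4]], rhs = [20.1045, 10.7928]ᵀ  (here Σx = 6.0000, Σ(x)² = 14.0000, Σln y = 10.7928, Σx·ln y = 20.1045).
Solving (det = 20.0000): k = 0.78307, ln C = 1.52360, so C = exp(1.52360) = 4.58869.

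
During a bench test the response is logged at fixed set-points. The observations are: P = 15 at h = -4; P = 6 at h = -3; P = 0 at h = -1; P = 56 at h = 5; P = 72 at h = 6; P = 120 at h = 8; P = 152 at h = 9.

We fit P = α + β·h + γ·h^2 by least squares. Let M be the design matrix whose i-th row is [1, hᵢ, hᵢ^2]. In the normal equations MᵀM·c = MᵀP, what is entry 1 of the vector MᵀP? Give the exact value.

Entry 1 ↔ basis 1, so (MᵀP)_{1} = Σᵢ Pᵢ = (1)·(15) + (1)·(6) + (1)·(0) + (1)·(56) + (1)·(72) + (1)·(120) + (1)·(152) = 421.

421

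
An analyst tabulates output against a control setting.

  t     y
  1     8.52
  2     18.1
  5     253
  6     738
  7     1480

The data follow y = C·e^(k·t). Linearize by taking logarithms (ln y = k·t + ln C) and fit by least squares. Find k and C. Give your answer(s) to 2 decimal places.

Let Y = ln y. Fitting Y = k·t + ln C by least squares:
Σt = 21.0000, Σ(t)² = 115.0000, Σln y = 24.4755, Σt·ln y = 126.3234.
Equations: 115.0000·k + 21.0000·ln C = 126.3234;  21.0000·k + 5·ln C = 24.4755.
Solving (det = 134.0000): k = 0.87785, ln C = 1.20810, so C = exp(1.20810) = 3.34713.

k = 0.88, C = 3.35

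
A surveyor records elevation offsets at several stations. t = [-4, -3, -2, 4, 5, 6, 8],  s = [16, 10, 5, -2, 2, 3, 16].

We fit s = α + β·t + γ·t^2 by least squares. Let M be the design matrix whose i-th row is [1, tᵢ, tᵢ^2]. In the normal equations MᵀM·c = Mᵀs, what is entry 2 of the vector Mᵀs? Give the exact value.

Entry 2 ↔ basis t, so (Mᵀs)_{2} = Σᵢ (t)·sᵢ = (-4)·(16) + (-3)·(10) + (-2)·(5) + (4)·(-2) + (5)·(2) + (6)·(3) + (8)·(16) = 44.

44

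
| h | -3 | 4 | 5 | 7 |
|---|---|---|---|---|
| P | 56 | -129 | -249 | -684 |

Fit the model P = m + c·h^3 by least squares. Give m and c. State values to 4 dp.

m = 0.6807, c = -1.9975

Compute the Gram sums: Σ1 = 4, Σh^3 = 505, Σh^3·h^3 = 138099.
Moment sums: ΣP = -1006, Σh^3·P = -275505.
XᵀX·[m, c]ᵀ = XᵀP becomes [[4, 505]; [505, 138099]]·[m, c]ᵀ = [-1006, -275505]ᵀ.
Determinant 4·138099 − 505² = 297371.
m = ((-1006)·138099 − 505·(-275505))/297371 = 202431/297371; c = (4·(-275505) − 505·(-1006))/297371 = -593990/297371.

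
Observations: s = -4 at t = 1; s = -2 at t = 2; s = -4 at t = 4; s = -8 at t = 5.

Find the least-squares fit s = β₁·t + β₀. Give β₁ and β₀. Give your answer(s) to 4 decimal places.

β₁ = -1.0000, β₀ = -1.5000

Forming XᵀX = [[46, 12]; [12, 4]] and Xᵀs = [-64, -18]ᵀ gives XᵀX·[β₁, β₀]ᵀ = Xᵀs.
Eliminating β₀: 4·(row 1) − 12·(row 2) gives 40·β₁ = 4·(-64) − 12·(-18) = -40, so β₁ = -1.
Then β₀ = ((-18) − 12·(-1))/4 = -3/2.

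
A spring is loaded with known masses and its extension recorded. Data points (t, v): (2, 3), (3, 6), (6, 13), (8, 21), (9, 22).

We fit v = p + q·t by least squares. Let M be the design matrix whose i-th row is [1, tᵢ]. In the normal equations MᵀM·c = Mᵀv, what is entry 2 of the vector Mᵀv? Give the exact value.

Entry 2 ↔ basis t, so (Mᵀv)_{2} = Σᵢ (t)·vᵢ = (2)·(3) + (3)·(6) + (6)·(13) + (8)·(21) + (9)·(22) = 468.

468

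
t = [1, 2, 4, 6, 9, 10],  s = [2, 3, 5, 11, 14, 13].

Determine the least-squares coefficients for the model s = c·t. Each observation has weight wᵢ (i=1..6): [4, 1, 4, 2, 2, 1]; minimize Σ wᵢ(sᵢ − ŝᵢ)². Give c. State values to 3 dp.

From the data, Σwᵢ·t·t = 406.
For AᵀWs: Σwᵢ·t·s = 608.
AᵀWA·[c]ᵀ = AᵀWs becomes [[406]]·[c]ᵀ = [608]ᵀ.
Hence c = 608 / 406 ≈ 1.49754.

c = 1.498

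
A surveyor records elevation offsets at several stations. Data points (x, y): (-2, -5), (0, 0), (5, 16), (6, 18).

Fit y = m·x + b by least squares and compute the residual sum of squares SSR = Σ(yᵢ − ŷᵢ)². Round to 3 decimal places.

SSR = 0.950

AᵀA·[m, b]ᵀ = Aᵀy reads: 65·m + 9·b = 198;  9·m + 4·b = 29.
(Σx·x = 65, Σx = 9, Σ1 = 4, Σx·y = 198, Σy = 29.)
Eliminating b: 4·(row 1) − 9·(row 2) gives 179·m = 4·198 − 9·29 = 531, so m = 531/179.
Then b = (29 − 9·(531/179))/4 = 103/179.
Residuals: 64/179, -103/179, 106/179, -67/179; SSR = 170/179.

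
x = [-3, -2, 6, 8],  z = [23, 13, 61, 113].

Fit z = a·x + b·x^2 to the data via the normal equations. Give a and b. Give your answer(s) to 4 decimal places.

With design matrix A, AᵀA = [[113, 693]; [693, 5489]] and Aᵀz = [1175, 9687]ᵀ.
det = 113·5489 − 693² = 140008.
a = (1175·5489 − 693·9687)/140008 = -5989/3182; b = (113·9687 − 693·1175)/140008 = 70089/35002.

a = -1.8821, b = 2.0024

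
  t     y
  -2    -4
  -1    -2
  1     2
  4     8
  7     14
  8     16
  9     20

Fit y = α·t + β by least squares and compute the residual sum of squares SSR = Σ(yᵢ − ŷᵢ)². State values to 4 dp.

Normal-equation sums: Σt·t = 216, Σt = 26, Σ1 = 7.
For Xᵀy: Σt·y = 450, Σy = 54.
XᵀX·[α, β]ᵀ = Xᵀy becomes [[216, 26]; [26, 7]]·[α, β]ᵀ = [450, 54]ᵀ.
Δ = 216·7 − 26² = 836.
α = (450·7 − 26·54)/836 = 873/418; β = (216·54 − 26·450)/836 = -9/209.
Residuals: 46/209, 5/38, -1/22, -65/209, -241/418, -139/209, 521/418; SSR = 521/209.

SSR = 2.4928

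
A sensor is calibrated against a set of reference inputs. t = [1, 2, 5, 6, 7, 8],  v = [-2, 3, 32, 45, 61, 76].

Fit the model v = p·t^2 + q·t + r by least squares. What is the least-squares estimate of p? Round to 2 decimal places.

Normal-equation sums: Σt^2·t^2 = 8435, Σt^2·t = 1205, Σt^2 = 179, Σt·t = 179, Σt = 29, Σ1 = 6.
Right-hand side: Σt^2·v = 10283, Σt·v = 1469, Σv = 215.
Inverting the 3×3 Gram matrix, [p, q, r]ᵀ = [521/587, 1938/587, -3876/587]ᵀ.

p = 0.89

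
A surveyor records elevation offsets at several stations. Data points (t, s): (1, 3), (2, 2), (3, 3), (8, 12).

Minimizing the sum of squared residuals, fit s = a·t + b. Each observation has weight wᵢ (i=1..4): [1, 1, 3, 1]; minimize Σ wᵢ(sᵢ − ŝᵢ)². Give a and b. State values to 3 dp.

The normal system XᵀWX·[a, b]ᵀ = XᵀWs is [[96, 20]; [20, 6]]·[a, b]ᵀ = [130, 26]ᵀ.
det = 96·6 − 20² = 176.
a = (130·6 − 20·26)/176 = 65/44; b = (96·26 − 20·130)/176 = -13/22.

a = 1.477, b = -0.591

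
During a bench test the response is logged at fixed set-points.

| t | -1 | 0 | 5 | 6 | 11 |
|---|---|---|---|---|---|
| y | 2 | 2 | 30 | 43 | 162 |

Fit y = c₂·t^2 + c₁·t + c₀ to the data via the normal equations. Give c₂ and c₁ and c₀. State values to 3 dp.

c₂ = 1.476, c₁ = -1.558, c₀ = 0.324

Forming AᵀA = [[16563, 1671, 183]; [1671, 183, 21]; [183, 21, 5]] and Aᵀy = [21902, 2188, 239]ᵀ gives AᵀA·[c₂, c₁, c₀]ᵀ = Aᵀy.
Solving the 3×3 system (Gaussian elimination) gives c₂ = 49565/33582, c₁ = -17439/11194, c₀ = 1812/5597.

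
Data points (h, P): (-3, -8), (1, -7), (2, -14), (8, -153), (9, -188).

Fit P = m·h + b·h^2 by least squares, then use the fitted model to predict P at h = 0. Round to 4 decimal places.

Compute the Gram sums: Σh·h = 159, Σh·h^2 = 1223, Σh^2·h^2 = 10755.
For XᵀP: Σh·P = -2927, Σh^2·P = -25155.
Normal equations: [[159, 1223]; [1223, 10755]]·[m, b]ᵀ = [-2927, -25155]ᵀ.
det = 159·10755 − 1223² = 214316.
m = ((-2927)·10755 − 1223·(-25155))/214316 = -178830/53579; b = (159·(-25155) − 1223·(-2927))/214316 = -104981/53579.
At h = 0: P̂ = (-178830/53579)·(0) + (-104981/53579)·(0) = 0.

P̂ = 0.0000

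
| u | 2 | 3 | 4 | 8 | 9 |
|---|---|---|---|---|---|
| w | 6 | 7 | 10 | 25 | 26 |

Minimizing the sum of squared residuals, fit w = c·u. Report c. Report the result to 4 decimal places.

c = 2.9138

Forming MᵀM = [[174]] and Mᵀw = [507]ᵀ gives MᵀM·[c]ᵀ = Mᵀw.
c = 507/174 = 2.91379.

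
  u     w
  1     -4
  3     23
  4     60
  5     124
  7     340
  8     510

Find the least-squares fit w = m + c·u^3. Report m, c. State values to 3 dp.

Entries of MᵀM: Σ1 = 6, Σu^3 = 1072, Σu^3·u^3 = 400244.
For Mᵀw: Σw = 1053, Σu^3·w = 397697.
Normal equations: [[6, 1072]; [1072, 400244]]·[m, c]ᵀ = [1053, 397697]ᵀ.
det = 6·400244 − 1072² = 1252280.
m = (1053·400244 − 1072·397697)/1252280 = -1218563/313070; c = (6·397697 − 1072·1053)/1252280 = 628683/626140.

m = -3.892, c = 1.004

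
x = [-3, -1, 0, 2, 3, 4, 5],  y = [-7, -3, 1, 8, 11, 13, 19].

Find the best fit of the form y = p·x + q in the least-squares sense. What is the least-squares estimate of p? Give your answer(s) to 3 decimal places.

p = 3.218

Sums needed: Σx·x = 64, Σx = 10, Σ1 = 7.
Right-hand side: Σx·y = 220, Σy = 42.
So AᵀA·[p, q]ᵀ = Aᵀy: [[64, 10]; [10, 7]]·[p, q]ᵀ = [220, 42]ᵀ.
Eliminating q: 7·(row 1) − 10·(row 2) gives 348·p = 7·220 − 10·42 = 1120, so p = 280/87.
Then q = (42 − 10·(280/87))/7 = 122/87.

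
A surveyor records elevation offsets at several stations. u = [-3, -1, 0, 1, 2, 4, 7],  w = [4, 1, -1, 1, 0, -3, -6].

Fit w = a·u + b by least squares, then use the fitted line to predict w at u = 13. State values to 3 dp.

From the data, Σu·u = 80, Σu = 10, Σ1 = 7.
And Σu·w = -66, Σw = -4.
So AᵀA·[a, b]ᵀ = Aᵀw: [[80, 10]; [10, 7]]·[a, b]ᵀ = [-66, -4]ᵀ.
Δ = 80·7 − 10² = 460.
a = ((-66)·7 − 10·(-4))/460 = -211/230; b = (80·(-4) − 10·(-66))/460 = 17/23.
At u = 13: ŵ = (-211/230)·(13) + (17/23)·(1) = -2573/230.

ŵ = -11.187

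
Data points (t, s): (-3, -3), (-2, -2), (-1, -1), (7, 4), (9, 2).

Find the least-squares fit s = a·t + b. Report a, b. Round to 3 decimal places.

Sums needed: Σt·t = 144, Σt = 10, Σ1 = 5.
And Σt·s = 60, Σs = 0.
Determinant 144·5 − 10² = 620.
a = (60·5 − 10·0)/620 = 15/31; b = (144·0 − 10·60)/620 = -30/31.

a = 0.484, b = -0.968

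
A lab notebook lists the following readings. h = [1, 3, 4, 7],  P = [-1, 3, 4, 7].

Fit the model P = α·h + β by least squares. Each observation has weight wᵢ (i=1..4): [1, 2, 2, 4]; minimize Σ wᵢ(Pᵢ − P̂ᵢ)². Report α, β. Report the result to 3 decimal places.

α = 1.182, β = -1.091

From the data, Σwᵢ·h·h = 247, Σwᵢ·h = 43, Σwᵢ·1 = 9.
Moment sums: Σwᵢ·h·P = 245, Σwᵢ·P = 41.
AᵀWA·[α, β]ᵀ = AᵀWP becomes [[247, 43]; [43, 9]]·[α, β]ᵀ = [245, 41]ᵀ.
Eliminating β: 9·(row 1) − 43·(row 2) gives 374·α = 9·245 − 43·41 = 442, so α = 13/11.
Then β = (41 − 43·(13/11))/9 = -12/11.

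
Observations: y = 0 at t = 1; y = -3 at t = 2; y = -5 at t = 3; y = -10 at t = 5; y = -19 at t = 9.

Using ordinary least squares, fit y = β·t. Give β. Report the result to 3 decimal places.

β = -2.017

Compute the Gram sums: Σt·t = 120.
And Σt·y = -242.
β = (-242)/120 = -2.01667.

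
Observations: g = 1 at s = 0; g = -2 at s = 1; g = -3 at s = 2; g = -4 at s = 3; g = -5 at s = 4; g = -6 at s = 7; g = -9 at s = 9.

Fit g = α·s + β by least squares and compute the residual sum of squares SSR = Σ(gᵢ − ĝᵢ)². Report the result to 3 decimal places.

SSR = 5.119

AᵀA·[α, β]ᵀ = Aᵀg reads: 160·α + 26·β = -163;  26·α + 7·β = -28.
det = 160·7 − 26² = 444.
α = ((-163)·7 − 26·(-28))/444 = -413/444; β = (160·(-28) − 26·(-163))/444 = -121/222.
Residuals: 343/222, -233/444, -22/37, -295/444, -163/222, 469/444, -1/12; SSR = 2273/444.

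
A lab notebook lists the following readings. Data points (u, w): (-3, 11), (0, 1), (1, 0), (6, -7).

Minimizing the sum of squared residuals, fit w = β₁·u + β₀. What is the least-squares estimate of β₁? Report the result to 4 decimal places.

Entries of AᵀA: Σu·u = 46, Σu = 4, Σ1 = 4.
And Σu·w = -75, Σw = 5.
AᵀA·[β₁, β₀]ᵀ = Aᵀw becomes [[46, 4]; [4, 4]]·[β₁, β₀]ᵀ = [-75, 5]ᵀ.
Eliminating β₀: 4·(row 1) − 4·(row 2) gives 168·β₁ = 4·(-75) − 4·5 = -320, so β₁ = -40/21.
Then β₀ = (5 − 4·(-40/21))/4 = 265/84.

β₁ = -1.9048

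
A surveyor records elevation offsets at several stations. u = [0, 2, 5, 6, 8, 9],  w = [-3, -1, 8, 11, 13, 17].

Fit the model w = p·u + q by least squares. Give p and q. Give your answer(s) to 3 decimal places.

p = 2.267, q = -3.833

Entries of MᵀM: Σu·u = 210, Σu = 30, Σ1 = 6.
Right-hand side: Σu·w = 361, Σw = 45.
Normal equations: [[210, 30]; [30, 6]]·[p, q]ᵀ = [361, 45]ᵀ.
Determinant 210·6 − 30² = 360.
p = (361·6 − 30·45)/360 = 34/15; q = (210·45 − 30·361)/360 = -23/6.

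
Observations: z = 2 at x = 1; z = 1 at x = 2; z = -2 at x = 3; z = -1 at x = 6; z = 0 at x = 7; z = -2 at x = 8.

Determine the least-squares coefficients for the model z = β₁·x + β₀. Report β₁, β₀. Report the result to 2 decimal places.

β₁ = -0.36, β₀ = 1.29

Sums needed: Σx·x = 163, Σx = 27, Σ1 = 6.
And Σx·z = -24, Σz = -2.
AᵀA·[β₁, β₀]ᵀ = Aᵀz becomes [[163, 27]; [27, 6]]·[β₁, β₀]ᵀ = [-24, -2]ᵀ.
Eliminating β₀: 6·(row 1) − 27·(row 2) gives 249·β₁ = 6·(-24) − 27·(-2) = -90, so β₁ = -30/83.
Then β₀ = ((-2) − 27·(-30/83))/6 = 322/249.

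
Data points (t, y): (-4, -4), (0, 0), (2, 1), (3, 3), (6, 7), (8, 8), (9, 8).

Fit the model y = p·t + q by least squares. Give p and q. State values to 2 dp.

p = 0.99, q = -0.10

Normal-equation sums: Σt·t = 210, Σt = 24, Σ1 = 7.
Right-hand side: Σt·y = 205, Σy = 23.
So XᵀX·[p, q]ᵀ = Xᵀy: [[210, 24]; [24, 7]]·[p, q]ᵀ = [205, 23]ᵀ.
Determinant 210·7 − 24² = 894.
p = (205·7 − 24·23)/894 = 883/894; q = (210·23 − 24·205)/894 = -15/149.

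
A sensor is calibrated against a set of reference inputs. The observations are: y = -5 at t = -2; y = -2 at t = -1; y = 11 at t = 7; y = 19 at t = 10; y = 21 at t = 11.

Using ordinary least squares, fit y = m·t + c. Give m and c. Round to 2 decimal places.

Sums needed: Σt·t = 275, Σt = 25, Σ1 = 5.
For Aᵀy: Σt·y = 510, Σy = 44.
AᵀA·[m, c]ᵀ = Aᵀy becomes [[275, 25]; [25, 5]]·[m, c]ᵀ = [510, 44]ᵀ.
Determinant 275·5 − 25² = 750.
m = (510·5 − 25·44)/750 = 29/15; c = (275·44 − 25·510)/750 = -13/15.

m = 1.93, c = -0.87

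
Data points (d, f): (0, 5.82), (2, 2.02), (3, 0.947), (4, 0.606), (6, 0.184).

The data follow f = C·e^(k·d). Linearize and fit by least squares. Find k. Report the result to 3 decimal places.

Let Y = ln f. Fitting Y = k·d + ln C by least squares:
Over the data: Σd = 15.0000, Σ(d)² = 65.0000, Σln f = 0.2162, Σd·ln f = -10.9176.
Normal system: [[65.0000, 15.0000]; [15.0000, 5]]·[k, ln C]ᵀ = [-10.9176, 0.2162]ᵀ.
Slope k = (n·Σd·ln f − Σd·Σln f)/(n·Σ(d)² − (Σd)²) = (5·-10.9176 − 15.0000·0.2162)/100.0000 = -0.57832; ln C = (Σln f − k·Σd)/n = 1.77820.

k = -0.578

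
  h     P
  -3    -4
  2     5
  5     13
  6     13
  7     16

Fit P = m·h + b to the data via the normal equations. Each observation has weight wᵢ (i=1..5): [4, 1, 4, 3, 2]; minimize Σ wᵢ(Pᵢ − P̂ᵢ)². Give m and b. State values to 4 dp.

m = 2.0000, b = 2.0000

Compute the Gram sums: Σwᵢ·h·h = 346, Σwᵢ·h = 42, Σwᵢ·1 = 14.
For AᵀWP: Σwᵢ·h·P = 776, Σwᵢ·P = 112.
Δ = 346·14 − 42² = 3080.
m = (776·14 − 42·112)/3080 = 2; b = (346·112 − 42·776)/3080 = 2.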